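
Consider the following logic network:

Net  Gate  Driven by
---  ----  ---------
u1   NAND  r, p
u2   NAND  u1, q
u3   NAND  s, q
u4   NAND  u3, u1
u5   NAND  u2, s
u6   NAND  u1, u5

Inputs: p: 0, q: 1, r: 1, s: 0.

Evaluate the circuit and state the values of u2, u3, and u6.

u2 = 0, u3 = 1, u6 = 0

u1 = r NAND p = 1 NAND 0 = 1
u2 = u1 NAND q = 1 NAND 1 = 0
u3 = s NAND q = 0 NAND 1 = 1
u5 = u2 NAND s = 0 NAND 0 = 1
u6 = u1 NAND u5 = 1 NAND 1 = 0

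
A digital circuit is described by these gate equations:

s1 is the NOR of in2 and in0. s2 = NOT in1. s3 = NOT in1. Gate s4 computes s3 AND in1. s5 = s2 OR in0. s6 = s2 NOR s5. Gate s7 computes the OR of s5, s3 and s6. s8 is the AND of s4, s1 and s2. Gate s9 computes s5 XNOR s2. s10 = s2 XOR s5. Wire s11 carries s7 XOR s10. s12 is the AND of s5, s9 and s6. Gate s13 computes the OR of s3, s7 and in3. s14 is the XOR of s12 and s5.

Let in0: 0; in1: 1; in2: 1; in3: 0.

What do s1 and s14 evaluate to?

s1 = 0; s14 = 0

s1 = in2 NOR in0 = 1 NOR 0 = 0
s2 = NOT in1 = NOT 1 = 0
s5 = s2 OR in0 = 0 OR 0 = 0
s6 = s2 NOR s5 = 0 NOR 0 = 1
s9 = s5 XNOR s2 = 0 XNOR 0 = 1
s12 = s5 AND s9 AND s6 = 0 AND 1 AND 1 = 0
s14 = s12 XOR s5 = 0 XOR 0 = 0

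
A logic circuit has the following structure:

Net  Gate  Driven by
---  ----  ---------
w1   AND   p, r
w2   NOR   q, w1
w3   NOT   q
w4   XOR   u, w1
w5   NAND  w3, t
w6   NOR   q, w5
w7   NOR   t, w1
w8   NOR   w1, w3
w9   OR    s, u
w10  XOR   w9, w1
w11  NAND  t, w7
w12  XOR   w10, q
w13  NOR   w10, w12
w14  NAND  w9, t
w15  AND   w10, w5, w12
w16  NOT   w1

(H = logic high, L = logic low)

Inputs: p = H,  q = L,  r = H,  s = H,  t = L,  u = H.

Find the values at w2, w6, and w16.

w1 = p AND r = H AND H = H
w2 = q NOR w1 = L NOR H = L
w3 = NOT q = NOT L = H
w5 = w3 NAND t = H NAND L = H
w6 = q NOR w5 = L NOR H = L
w16 = NOT w1 = NOT H = L

w2 = L, w6 = L, w16 = L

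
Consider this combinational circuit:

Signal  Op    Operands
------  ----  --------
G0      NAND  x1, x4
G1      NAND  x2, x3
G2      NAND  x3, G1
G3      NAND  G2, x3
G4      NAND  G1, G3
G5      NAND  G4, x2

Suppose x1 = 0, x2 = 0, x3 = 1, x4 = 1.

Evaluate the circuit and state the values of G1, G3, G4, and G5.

G1 = 1  G3 = 1  G4 = 0  G5 = 1

G1 = x2 NAND x3 = 0 NAND 1 = 1
G2 = x3 NAND G1 = 1 NAND 1 = 0
G3 = G2 NAND x3 = 0 NAND 1 = 1
G4 = G1 NAND G3 = 1 NAND 1 = 0
G5 = G4 NAND x2 = 0 NAND 0 = 1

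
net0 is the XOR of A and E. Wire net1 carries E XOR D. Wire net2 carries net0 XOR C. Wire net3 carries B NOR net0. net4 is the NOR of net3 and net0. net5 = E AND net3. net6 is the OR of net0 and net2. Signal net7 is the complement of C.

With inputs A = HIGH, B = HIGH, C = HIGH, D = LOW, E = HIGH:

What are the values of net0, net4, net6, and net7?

net0 = LOW  net4 = HIGH  net6 = HIGH  net7 = LOW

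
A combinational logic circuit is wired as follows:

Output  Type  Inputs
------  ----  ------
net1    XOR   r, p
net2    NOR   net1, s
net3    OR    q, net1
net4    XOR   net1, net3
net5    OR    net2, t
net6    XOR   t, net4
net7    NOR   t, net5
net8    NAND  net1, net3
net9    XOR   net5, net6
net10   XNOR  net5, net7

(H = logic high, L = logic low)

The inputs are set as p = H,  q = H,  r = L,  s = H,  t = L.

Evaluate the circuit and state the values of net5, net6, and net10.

net1 = r XOR p = L XOR H = H
net2 = net1 NOR s = H NOR H = L
net3 = q OR net1 = H OR H = H
net4 = net1 XOR net3 = H XOR H = L
net5 = net2 OR t = L OR L = L
net6 = t XOR net4 = L XOR L = L
net7 = t NOR net5 = L NOR L = H
net10 = net5 XNOR net7 = L XNOR H = L

net5 = L; net6 = L; net10 = L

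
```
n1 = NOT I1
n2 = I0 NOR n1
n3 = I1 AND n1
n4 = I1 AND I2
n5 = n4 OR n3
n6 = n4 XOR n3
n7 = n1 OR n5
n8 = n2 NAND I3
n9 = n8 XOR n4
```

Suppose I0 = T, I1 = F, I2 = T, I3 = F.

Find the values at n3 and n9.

n3 = F, n9 = T

n1 = NOT I1 = NOT F = T
n2 = I0 NOR n1 = T NOR T = F
n3 = I1 AND n1 = F AND T = F
n4 = I1 AND I2 = F AND T = F
n8 = n2 NAND I3 = F NAND F = T
n9 = n8 XOR n4 = T XOR F = T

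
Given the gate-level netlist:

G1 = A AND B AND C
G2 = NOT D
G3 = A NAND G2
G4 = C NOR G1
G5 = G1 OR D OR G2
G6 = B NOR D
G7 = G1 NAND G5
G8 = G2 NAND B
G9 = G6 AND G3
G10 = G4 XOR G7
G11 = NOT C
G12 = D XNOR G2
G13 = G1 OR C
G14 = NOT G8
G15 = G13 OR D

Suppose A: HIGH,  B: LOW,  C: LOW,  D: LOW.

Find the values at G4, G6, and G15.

G4 = HIGH, G6 = HIGH, G15 = LOW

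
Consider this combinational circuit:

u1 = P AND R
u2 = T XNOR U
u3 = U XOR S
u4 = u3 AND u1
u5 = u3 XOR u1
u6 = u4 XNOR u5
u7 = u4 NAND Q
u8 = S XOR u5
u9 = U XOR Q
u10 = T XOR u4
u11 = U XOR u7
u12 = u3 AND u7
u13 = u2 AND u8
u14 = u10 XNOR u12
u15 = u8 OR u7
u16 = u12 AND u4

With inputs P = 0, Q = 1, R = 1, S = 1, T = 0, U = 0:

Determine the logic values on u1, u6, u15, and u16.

u1 = P AND R = 0 AND 1 = 0
u3 = U XOR S = 0 XOR 1 = 1
u4 = u3 AND u1 = 1 AND 0 = 0
u5 = u3 XOR u1 = 1 XOR 0 = 1
u6 = u4 XNOR u5 = 0 XNOR 1 = 0
u7 = u4 NAND Q = 0 NAND 1 = 1
u8 = S XOR u5 = 1 XOR 1 = 0
u12 = u3 AND u7 = 1 AND 1 = 1
u15 = u8 OR u7 = 0 OR 1 = 1
u16 = u12 AND u4 = 1 AND 0 = 0

u1 = 0, u6 = 0, u15 = 1, u16 = 0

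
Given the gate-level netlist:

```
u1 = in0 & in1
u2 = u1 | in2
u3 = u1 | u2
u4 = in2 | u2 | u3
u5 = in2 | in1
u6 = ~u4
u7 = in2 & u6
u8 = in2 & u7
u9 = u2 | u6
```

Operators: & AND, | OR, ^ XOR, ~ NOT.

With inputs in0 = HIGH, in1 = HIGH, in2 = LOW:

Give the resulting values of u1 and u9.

u1 = HIGH, u9 = HIGH

u1 = in0 AND in1 = HIGH AND HIGH = HIGH
u2 = u1 OR in2 = HIGH OR LOW = HIGH
u3 = u1 OR u2 = HIGH OR HIGH = HIGH
u4 = in2 OR u2 OR u3 = LOW OR HIGH OR HIGH = HIGH
u6 = NOT u4 = NOT HIGH = LOW
u9 = u2 OR u6 = HIGH OR LOW = HIGH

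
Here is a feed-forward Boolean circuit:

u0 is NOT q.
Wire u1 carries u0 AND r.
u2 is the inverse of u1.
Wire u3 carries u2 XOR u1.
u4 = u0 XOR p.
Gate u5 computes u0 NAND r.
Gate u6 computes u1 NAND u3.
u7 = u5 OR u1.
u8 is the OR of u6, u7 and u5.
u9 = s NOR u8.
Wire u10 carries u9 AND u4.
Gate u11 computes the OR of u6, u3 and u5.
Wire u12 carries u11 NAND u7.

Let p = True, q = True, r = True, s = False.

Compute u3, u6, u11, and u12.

u0 = NOT q = NOT True = False
u1 = u0 AND r = False AND True = False
u2 = NOT u1 = NOT False = True
u3 = u2 XOR u1 = True XOR False = True
u5 = u0 NAND r = False NAND True = True
u6 = u1 NAND u3 = False NAND True = True
u7 = u5 OR u1 = True OR False = True
u11 = u6 OR u3 OR u5 = True OR True OR True = True
u12 = u11 NAND u7 = True NAND True = False

u3 = True, u6 = True, u11 = True, u12 = False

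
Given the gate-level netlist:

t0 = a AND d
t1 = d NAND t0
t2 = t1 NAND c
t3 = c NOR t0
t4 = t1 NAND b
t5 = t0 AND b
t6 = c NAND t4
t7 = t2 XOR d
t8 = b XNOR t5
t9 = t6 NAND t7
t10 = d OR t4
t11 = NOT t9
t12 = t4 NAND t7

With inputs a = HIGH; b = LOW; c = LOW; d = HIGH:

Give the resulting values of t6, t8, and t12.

t0 = a AND d = HIGH AND HIGH = HIGH
t1 = d NAND t0 = HIGH NAND HIGH = LOW
t2 = t1 NAND c = LOW NAND LOW = HIGH
t4 = t1 NAND b = LOW NAND LOW = HIGH
t5 = t0 AND b = HIGH AND LOW = LOW
t6 = c NAND t4 = LOW NAND HIGH = HIGH
t7 = t2 XOR d = HIGH XOR HIGH = LOW
t8 = b XNOR t5 = LOW XNOR LOW = HIGH
t12 = t4 NAND t7 = HIGH NAND LOW = HIGH

t6 = HIGH, t8 = HIGH, t12 = HIGH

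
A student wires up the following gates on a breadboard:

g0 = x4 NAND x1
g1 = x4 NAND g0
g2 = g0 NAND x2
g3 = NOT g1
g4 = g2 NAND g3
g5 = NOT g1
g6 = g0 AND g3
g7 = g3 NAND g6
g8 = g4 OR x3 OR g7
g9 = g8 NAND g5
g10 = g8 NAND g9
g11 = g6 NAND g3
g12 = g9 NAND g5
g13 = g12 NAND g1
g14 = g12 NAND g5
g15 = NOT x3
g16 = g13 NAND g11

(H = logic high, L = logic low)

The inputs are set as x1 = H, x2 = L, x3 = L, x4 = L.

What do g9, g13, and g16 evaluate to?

g0 = x4 NAND x1 = L NAND H = H
g1 = x4 NAND g0 = L NAND H = H
g2 = g0 NAND x2 = H NAND L = H
g3 = NOT g1 = NOT H = L
g4 = g2 NAND g3 = H NAND L = H
g5 = NOT g1 = NOT H = L
g6 = g0 AND g3 = H AND L = L
g7 = g3 NAND g6 = L NAND L = H
g8 = g4 OR x3 OR g7 = H OR L OR H = H
g9 = g8 NAND g5 = H NAND L = H
g11 = g6 NAND g3 = L NAND L = H
g12 = g9 NAND g5 = H NAND L = H
g13 = g12 NAND g1 = H NAND H = L
g16 = g13 NAND g11 = L NAND H = H

g9 = H; g13 = L; g16 = H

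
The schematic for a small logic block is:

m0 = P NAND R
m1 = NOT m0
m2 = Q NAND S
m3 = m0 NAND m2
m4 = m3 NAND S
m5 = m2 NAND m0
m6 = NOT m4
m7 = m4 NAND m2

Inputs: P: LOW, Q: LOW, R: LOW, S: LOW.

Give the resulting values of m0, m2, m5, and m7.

m0 = HIGH, m2 = HIGH, m5 = LOW, m7 = LOW

m0 = P NAND R = LOW NAND LOW = HIGH
m2 = Q NAND S = LOW NAND LOW = HIGH
m3 = m0 NAND m2 = HIGH NAND HIGH = LOW
m4 = m3 NAND S = LOW NAND LOW = HIGH
m5 = m2 NAND m0 = HIGH NAND HIGH = LOW
m7 = m4 NAND m2 = HIGH NAND HIGH = LOW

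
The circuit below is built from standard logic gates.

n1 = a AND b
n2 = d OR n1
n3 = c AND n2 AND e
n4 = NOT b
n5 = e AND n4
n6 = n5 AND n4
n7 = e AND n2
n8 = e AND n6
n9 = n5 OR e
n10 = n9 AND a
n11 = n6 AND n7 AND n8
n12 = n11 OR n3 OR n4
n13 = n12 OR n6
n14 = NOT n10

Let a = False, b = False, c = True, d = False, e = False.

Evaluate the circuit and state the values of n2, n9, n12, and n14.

n1 = a AND b = False AND False = False
n2 = d OR n1 = False OR False = False
n3 = c AND n2 AND e = True AND False AND False = False
n4 = NOT b = NOT False = True
n5 = e AND n4 = False AND True = False
n6 = n5 AND n4 = False AND True = False
n7 = e AND n2 = False AND False = False
n8 = e AND n6 = False AND False = False
n9 = n5 OR e = False OR False = False
n10 = n9 AND a = False AND False = False
n11 = n6 AND n7 AND n8 = False AND False AND False = False
n12 = n11 OR n3 OR n4 = False OR False OR True = True
n14 = NOT n10 = NOT False = True

n2 = False, n9 = False, n12 = True, n14 = True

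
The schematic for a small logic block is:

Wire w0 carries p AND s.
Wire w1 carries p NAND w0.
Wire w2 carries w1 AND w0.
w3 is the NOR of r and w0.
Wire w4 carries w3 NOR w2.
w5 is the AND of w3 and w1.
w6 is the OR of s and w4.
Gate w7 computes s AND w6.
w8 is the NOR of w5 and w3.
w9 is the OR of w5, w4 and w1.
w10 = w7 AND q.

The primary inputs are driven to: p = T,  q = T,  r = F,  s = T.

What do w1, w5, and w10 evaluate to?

w1 = F, w5 = F, w10 = T

w0 = p AND s = T AND T = T
w1 = p NAND w0 = T NAND T = F
w2 = w1 AND w0 = F AND T = F
w3 = r NOR w0 = F NOR T = F
w4 = w3 NOR w2 = F NOR F = T
w5 = w3 AND w1 = F AND F = F
w6 = s OR w4 = T OR T = T
w7 = s AND w6 = T AND T = T
w10 = w7 AND q = T AND T = T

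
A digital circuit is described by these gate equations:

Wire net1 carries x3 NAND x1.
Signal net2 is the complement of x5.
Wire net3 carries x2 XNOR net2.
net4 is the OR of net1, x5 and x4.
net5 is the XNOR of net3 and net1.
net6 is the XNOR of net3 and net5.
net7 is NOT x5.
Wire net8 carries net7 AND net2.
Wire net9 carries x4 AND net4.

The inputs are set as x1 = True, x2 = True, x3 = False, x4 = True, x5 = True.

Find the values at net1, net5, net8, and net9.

net1 = True, net5 = False, net8 = False, net9 = True

net1 = x3 NAND x1 = False NAND True = True
net2 = NOT x5 = NOT True = False
net3 = x2 XNOR net2 = True XNOR False = False
net4 = net1 OR x5 OR x4 = True OR True OR True = True
net5 = net3 XNOR net1 = False XNOR True = False
net7 = NOT x5 = NOT True = False
net8 = net7 AND net2 = False AND False = False
net9 = x4 AND net4 = True AND True = True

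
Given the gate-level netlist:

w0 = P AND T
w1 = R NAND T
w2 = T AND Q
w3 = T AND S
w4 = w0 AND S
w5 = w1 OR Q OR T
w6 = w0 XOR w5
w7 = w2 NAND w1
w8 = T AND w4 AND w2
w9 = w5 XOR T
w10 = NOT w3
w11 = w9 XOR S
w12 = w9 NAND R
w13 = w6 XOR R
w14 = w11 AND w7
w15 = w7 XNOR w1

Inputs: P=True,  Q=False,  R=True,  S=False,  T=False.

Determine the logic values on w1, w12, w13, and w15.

w1 = True, w12 = False, w13 = False, w15 = True

w0 = P AND T = True AND False = False
w1 = R NAND T = True NAND False = True
w2 = T AND Q = False AND False = False
w5 = w1 OR Q OR T = True OR False OR False = True
w6 = w0 XOR w5 = False XOR True = True
w7 = w2 NAND w1 = False NAND True = True
w9 = w5 XOR T = True XOR False = True
w12 = w9 NAND R = True NAND True = False
w13 = w6 XOR R = True XOR True = False
w15 = w7 XNOR w1 = True XNOR True = True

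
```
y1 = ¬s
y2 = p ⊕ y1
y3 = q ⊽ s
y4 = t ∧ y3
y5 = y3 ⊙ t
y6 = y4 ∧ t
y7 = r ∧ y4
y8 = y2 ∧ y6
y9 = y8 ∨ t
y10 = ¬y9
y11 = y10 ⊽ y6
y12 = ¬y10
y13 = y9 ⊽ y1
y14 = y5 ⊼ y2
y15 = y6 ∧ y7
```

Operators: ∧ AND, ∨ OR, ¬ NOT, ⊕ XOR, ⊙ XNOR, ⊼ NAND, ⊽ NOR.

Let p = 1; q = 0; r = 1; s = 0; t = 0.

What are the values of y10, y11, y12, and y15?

y1 = NOT s = NOT 0 = 1
y2 = p XOR y1 = 1 XOR 1 = 0
y3 = q NOR s = 0 NOR 0 = 1
y4 = t AND y3 = 0 AND 1 = 0
y6 = y4 AND t = 0 AND 0 = 0
y7 = r AND y4 = 1 AND 0 = 0
y8 = y2 AND y6 = 0 AND 0 = 0
y9 = y8 OR t = 0 OR 0 = 0
y10 = NOT y9 = NOT 0 = 1
y11 = y10 NOR y6 = 1 NOR 0 = 0
y12 = NOT y10 = NOT 1 = 0
y15 = y6 AND y7 = 0 AND 0 = 0

y10 = 1, y11 = 0, y12 = 0, y15 = 0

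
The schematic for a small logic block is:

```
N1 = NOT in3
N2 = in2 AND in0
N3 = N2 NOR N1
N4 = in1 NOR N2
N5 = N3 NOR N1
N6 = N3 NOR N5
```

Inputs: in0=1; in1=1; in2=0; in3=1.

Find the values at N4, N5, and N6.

N4 = 0  N5 = 0  N6 = 0

N1 = NOT in3 = NOT 1 = 0
N2 = in2 AND in0 = 0 AND 1 = 0
N3 = N2 NOR N1 = 0 NOR 0 = 1
N4 = in1 NOR N2 = 1 NOR 0 = 0
N5 = N3 NOR N1 = 1 NOR 0 = 0
N6 = N3 NOR N5 = 1 NOR 0 = 0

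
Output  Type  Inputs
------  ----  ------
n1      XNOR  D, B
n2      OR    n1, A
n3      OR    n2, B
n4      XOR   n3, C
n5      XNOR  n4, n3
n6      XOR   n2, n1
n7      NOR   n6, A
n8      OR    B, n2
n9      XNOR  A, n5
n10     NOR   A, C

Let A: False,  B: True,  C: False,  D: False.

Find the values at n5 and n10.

n5 = True, n10 = True

n1 = D XNOR B = False XNOR True = False
n2 = n1 OR A = False OR False = False
n3 = n2 OR B = False OR True = True
n4 = n3 XOR C = True XOR False = True
n5 = n4 XNOR n3 = True XNOR True = True
n10 = A NOR C = False NOR False = True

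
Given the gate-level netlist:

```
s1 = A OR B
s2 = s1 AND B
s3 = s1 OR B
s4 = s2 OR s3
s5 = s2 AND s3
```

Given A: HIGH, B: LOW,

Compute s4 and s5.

s1 = A OR B = HIGH OR LOW = HIGH
s2 = s1 AND B = HIGH AND LOW = LOW
s3 = s1 OR B = HIGH OR LOW = HIGH
s4 = s2 OR s3 = LOW OR HIGH = HIGH
s5 = s2 AND s3 = LOW AND HIGH = LOW

s4 = HIGH, s5 = LOW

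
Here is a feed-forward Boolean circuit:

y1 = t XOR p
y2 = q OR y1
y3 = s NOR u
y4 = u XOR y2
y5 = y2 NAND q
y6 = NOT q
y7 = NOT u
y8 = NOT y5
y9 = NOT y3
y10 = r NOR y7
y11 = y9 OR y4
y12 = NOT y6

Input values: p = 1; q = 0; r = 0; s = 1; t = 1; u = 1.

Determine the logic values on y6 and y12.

y6 = NOT q = NOT 0 = 1
y12 = NOT y6 = NOT 1 = 0

y6 = 1; y12 = 0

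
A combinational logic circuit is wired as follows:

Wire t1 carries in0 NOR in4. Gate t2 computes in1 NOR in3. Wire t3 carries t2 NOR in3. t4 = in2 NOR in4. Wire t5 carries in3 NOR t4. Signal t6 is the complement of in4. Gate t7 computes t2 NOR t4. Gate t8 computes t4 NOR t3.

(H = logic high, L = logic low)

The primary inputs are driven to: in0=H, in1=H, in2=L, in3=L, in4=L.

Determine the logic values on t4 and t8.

t4 = H  t8 = L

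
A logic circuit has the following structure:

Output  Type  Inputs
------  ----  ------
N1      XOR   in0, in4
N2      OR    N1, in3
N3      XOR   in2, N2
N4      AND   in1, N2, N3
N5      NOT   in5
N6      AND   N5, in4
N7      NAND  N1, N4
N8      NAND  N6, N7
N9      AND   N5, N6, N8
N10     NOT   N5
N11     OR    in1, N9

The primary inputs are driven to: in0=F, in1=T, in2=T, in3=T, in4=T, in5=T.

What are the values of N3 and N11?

N1 = in0 XOR in4 = F XOR T = T
N2 = N1 OR in3 = T OR T = T
N3 = in2 XOR N2 = T XOR T = F
N4 = in1 AND N2 AND N3 = T AND T AND F = F
N5 = NOT in5 = NOT T = F
N6 = N5 AND in4 = F AND T = F
N7 = N1 NAND N4 = T NAND F = T
N8 = N6 NAND N7 = F NAND T = T
N9 = N5 AND N6 AND N8 = F AND F AND T = F
N11 = in1 OR N9 = T OR F = T

N3 = F  N11 = T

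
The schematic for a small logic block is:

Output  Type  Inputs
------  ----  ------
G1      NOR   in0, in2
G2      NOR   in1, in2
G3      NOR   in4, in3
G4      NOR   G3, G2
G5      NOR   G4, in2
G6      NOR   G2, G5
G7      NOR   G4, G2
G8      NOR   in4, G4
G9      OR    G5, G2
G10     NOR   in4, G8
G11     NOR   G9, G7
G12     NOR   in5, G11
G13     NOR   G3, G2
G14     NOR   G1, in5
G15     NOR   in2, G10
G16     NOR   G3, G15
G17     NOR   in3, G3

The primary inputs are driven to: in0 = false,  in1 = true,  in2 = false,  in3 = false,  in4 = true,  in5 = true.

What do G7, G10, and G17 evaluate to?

G7 = false  G10 = false  G17 = true

G2 = in1 NOR in2 = true NOR false = false
G3 = in4 NOR in3 = true NOR false = false
G4 = G3 NOR G2 = false NOR false = true
G7 = G4 NOR G2 = true NOR false = false
G8 = in4 NOR G4 = true NOR true = false
G10 = in4 NOR G8 = true NOR false = false
G17 = in3 NOR G3 = false NOR false = true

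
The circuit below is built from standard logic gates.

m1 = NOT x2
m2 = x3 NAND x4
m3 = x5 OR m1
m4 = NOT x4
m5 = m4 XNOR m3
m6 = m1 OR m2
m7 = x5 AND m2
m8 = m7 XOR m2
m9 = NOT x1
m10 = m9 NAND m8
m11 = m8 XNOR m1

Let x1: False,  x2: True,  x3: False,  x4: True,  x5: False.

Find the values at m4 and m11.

m4 = False  m11 = False

m1 = NOT x2 = NOT True = False
m2 = x3 NAND x4 = False NAND True = True
m4 = NOT x4 = NOT True = False
m7 = x5 AND m2 = False AND True = False
m8 = m7 XOR m2 = False XOR True = True
m11 = m8 XNOR m1 = True XNOR False = False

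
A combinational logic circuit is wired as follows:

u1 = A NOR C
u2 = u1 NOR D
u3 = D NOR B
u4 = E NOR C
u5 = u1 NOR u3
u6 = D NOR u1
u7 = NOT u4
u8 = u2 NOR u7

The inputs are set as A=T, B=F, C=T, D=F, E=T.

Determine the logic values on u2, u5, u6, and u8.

u2 = T; u5 = F; u6 = T; u8 = F

u1 = A NOR C = T NOR T = F
u2 = u1 NOR D = F NOR F = T
u3 = D NOR B = F NOR F = T
u4 = E NOR C = T NOR T = F
u5 = u1 NOR u3 = F NOR T = F
u6 = D NOR u1 = F NOR F = T
u7 = NOT u4 = NOT F = T
u8 = u2 NOR u7 = T NOR T = F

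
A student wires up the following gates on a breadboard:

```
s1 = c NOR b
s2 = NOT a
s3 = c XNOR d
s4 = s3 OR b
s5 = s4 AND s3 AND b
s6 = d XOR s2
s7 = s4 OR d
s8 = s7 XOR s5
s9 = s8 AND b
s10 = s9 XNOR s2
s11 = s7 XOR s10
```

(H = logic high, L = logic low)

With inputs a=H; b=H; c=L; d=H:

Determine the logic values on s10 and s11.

s2 = NOT a = NOT H = L
s3 = c XNOR d = L XNOR H = L
s4 = s3 OR b = L OR H = H
s5 = s4 AND s3 AND b = H AND L AND H = L
s7 = s4 OR d = H OR H = H
s8 = s7 XOR s5 = H XOR L = H
s9 = s8 AND b = H AND H = H
s10 = s9 XNOR s2 = H XNOR L = L
s11 = s7 XOR s10 = H XOR L = H

s10 = L  s11 = H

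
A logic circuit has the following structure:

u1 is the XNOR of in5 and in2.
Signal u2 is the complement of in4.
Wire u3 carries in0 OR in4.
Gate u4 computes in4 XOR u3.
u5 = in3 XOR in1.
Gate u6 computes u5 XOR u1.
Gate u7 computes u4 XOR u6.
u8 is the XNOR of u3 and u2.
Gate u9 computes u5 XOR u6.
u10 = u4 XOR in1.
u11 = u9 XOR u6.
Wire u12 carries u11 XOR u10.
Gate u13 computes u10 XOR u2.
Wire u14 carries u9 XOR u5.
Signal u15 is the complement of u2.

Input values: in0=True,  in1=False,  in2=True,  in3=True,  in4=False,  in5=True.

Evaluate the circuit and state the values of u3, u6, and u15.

u3 = True, u6 = False, u15 = False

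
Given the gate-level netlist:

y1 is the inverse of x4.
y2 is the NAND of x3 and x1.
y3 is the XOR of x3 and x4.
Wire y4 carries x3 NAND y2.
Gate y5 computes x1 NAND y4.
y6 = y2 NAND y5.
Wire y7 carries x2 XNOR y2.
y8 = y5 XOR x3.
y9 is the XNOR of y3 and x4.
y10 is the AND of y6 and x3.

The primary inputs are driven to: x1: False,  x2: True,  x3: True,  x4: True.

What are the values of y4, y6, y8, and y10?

y2 = x3 NAND x1 = True NAND False = True
y4 = x3 NAND y2 = True NAND True = False
y5 = x1 NAND y4 = False NAND False = True
y6 = y2 NAND y5 = True NAND True = False
y8 = y5 XOR x3 = True XOR True = False
y10 = y6 AND x3 = False AND True = False

y4 = False, y6 = False, y8 = False, y10 = False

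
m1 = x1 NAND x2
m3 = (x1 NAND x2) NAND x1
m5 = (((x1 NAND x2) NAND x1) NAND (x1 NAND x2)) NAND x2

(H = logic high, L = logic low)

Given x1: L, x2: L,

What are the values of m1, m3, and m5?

m1 = H, m3 = H, m5 = H

m1 = L NAND L = H
m3 = (L NAND L) NAND L = H
m5 = (((L NAND L) NAND L) NAND (L NAND L)) NAND L = H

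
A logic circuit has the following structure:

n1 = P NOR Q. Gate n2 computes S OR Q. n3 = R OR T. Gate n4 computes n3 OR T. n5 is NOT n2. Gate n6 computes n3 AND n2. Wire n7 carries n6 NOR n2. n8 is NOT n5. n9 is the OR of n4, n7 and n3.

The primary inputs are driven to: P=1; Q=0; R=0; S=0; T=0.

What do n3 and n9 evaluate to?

n2 = S OR Q = 0 OR 0 = 0
n3 = R OR T = 0 OR 0 = 0
n4 = n3 OR T = 0 OR 0 = 0
n6 = n3 AND n2 = 0 AND 0 = 0
n7 = n6 NOR n2 = 0 NOR 0 = 1
n9 = n4 OR n7 OR n3 = 0 OR 1 OR 0 = 1

n3 = 0; n9 = 1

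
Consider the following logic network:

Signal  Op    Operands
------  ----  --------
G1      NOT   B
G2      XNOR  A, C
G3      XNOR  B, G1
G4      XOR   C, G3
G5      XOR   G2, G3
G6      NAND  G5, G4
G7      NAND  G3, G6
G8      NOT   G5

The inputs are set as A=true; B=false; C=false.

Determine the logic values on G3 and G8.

G3 = false  G8 = true

G1 = NOT B = NOT false = true
G2 = A XNOR C = true XNOR false = false
G3 = B XNOR G1 = false XNOR true = false
G5 = G2 XOR G3 = false XOR false = false
G8 = NOT G5 = NOT false = true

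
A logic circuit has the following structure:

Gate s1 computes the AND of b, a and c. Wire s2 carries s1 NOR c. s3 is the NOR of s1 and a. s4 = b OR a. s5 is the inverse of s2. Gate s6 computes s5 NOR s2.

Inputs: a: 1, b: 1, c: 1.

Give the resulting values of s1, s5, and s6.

s1 = b AND a AND c = 1 AND 1 AND 1 = 1
s2 = s1 NOR c = 1 NOR 1 = 0
s5 = NOT s2 = NOT 0 = 1
s6 = s5 NOR s2 = 1 NOR 0 = 0

s1 = 1, s5 = 1, s6 = 0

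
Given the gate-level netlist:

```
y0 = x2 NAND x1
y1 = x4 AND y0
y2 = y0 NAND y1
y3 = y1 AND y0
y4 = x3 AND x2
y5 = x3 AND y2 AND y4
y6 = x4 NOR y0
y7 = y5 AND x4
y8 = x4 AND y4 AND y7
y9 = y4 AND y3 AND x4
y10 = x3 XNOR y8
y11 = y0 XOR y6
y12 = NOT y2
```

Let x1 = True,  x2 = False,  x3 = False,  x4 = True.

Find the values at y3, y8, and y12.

y3 = True  y8 = False  y12 = True

y0 = x2 NAND x1 = False NAND True = True
y1 = x4 AND y0 = True AND True = True
y2 = y0 NAND y1 = True NAND True = False
y3 = y1 AND y0 = True AND True = True
y4 = x3 AND x2 = False AND False = False
y5 = x3 AND y2 AND y4 = False AND False AND False = False
y7 = y5 AND x4 = False AND True = False
y8 = x4 AND y4 AND y7 = True AND False AND False = False
y12 = NOT y2 = NOT False = True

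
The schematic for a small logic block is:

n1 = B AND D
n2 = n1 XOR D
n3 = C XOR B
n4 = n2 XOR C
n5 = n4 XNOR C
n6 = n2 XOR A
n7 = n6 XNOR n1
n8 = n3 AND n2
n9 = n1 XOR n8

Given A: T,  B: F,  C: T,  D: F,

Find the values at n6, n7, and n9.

n1 = B AND D = F AND F = F
n2 = n1 XOR D = F XOR F = F
n3 = C XOR B = T XOR F = T
n6 = n2 XOR A = F XOR T = T
n7 = n6 XNOR n1 = T XNOR F = F
n8 = n3 AND n2 = T AND F = F
n9 = n1 XOR n8 = F XOR F = F

n6 = T  n7 = F  n9 = F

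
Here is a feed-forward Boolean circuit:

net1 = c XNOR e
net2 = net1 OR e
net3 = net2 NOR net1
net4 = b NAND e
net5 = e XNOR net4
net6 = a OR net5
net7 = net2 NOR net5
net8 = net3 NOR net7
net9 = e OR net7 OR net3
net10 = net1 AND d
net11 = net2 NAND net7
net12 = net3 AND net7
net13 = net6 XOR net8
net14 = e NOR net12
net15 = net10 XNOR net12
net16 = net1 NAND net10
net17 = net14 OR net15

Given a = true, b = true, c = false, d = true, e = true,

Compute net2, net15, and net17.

net1 = c XNOR e = false XNOR true = false
net2 = net1 OR e = false OR true = true
net3 = net2 NOR net1 = true NOR false = false
net4 = b NAND e = true NAND true = false
net5 = e XNOR net4 = true XNOR false = false
net7 = net2 NOR net5 = true NOR false = false
net10 = net1 AND d = false AND true = false
net12 = net3 AND net7 = false AND false = false
net14 = e NOR net12 = true NOR false = false
net15 = net10 XNOR net12 = false XNOR false = true
net17 = net14 OR net15 = false OR true = true

net2 = true, net15 = true, net17 = true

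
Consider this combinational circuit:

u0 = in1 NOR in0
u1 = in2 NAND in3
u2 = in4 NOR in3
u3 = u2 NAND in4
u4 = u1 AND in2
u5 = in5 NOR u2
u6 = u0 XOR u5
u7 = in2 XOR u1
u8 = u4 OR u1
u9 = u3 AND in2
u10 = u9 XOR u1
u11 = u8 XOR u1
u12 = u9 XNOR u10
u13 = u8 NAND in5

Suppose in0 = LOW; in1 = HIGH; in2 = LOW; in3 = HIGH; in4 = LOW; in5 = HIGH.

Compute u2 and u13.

u1 = in2 NAND in3 = LOW NAND HIGH = HIGH
u2 = in4 NOR in3 = LOW NOR HIGH = LOW
u4 = u1 AND in2 = HIGH AND LOW = LOW
u8 = u4 OR u1 = LOW OR HIGH = HIGH
u13 = u8 NAND in5 = HIGH NAND HIGH = LOW

u2 = LOW, u13 = LOW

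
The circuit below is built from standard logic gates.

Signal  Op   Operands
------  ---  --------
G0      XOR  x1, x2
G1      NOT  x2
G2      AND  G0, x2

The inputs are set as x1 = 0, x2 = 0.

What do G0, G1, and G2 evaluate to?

G0 = x1 XOR x2 = 0 XOR 0 = 0
G1 = NOT x2 = NOT 0 = 1
G2 = G0 AND x2 = 0 AND 0 = 0

G0 = 0, G1 = 1, G2 = 0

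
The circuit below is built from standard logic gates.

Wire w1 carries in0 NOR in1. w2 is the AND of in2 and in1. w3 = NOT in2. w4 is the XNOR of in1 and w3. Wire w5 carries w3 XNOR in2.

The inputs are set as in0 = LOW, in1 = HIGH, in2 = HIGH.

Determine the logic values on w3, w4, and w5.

w3 = LOW  w4 = LOW  w5 = LOW

w3 = NOT in2 = NOT HIGH = LOW
w4 = in1 XNOR w3 = HIGH XNOR LOW = LOW
w5 = w3 XNOR in2 = LOW XNOR HIGH = LOW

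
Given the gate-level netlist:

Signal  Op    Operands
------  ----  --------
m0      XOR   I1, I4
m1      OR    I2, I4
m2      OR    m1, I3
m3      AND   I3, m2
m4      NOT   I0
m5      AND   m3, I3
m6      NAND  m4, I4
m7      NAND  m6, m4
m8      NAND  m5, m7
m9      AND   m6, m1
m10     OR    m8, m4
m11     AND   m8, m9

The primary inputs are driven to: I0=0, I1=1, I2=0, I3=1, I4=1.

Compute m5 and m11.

m1 = I2 OR I4 = 0 OR 1 = 1
m2 = m1 OR I3 = 1 OR 1 = 1
m3 = I3 AND m2 = 1 AND 1 = 1
m4 = NOT I0 = NOT 0 = 1
m5 = m3 AND I3 = 1 AND 1 = 1
m6 = m4 NAND I4 = 1 NAND 1 = 0
m7 = m6 NAND m4 = 0 NAND 1 = 1
m8 = m5 NAND m7 = 1 NAND 1 = 0
m9 = m6 AND m1 = 0 AND 1 = 0
m11 = m8 AND m9 = 0 AND 0 = 0

m5 = 1, m11 = 0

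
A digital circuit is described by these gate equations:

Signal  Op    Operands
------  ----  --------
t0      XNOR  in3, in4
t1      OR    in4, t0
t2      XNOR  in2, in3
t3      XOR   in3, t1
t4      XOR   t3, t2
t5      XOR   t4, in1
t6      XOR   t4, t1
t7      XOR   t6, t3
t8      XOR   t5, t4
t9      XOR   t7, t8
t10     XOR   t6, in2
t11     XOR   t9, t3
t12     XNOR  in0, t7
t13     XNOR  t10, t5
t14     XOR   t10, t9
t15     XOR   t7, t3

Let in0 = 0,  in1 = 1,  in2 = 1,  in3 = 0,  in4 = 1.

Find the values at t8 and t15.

t0 = in3 XNOR in4 = 0 XNOR 1 = 0
t1 = in4 OR t0 = 1 OR 0 = 1
t2 = in2 XNOR in3 = 1 XNOR 0 = 0
t3 = in3 XOR t1 = 0 XOR 1 = 1
t4 = t3 XOR t2 = 1 XOR 0 = 1
t5 = t4 XOR in1 = 1 XOR 1 = 0
t6 = t4 XOR t1 = 1 XOR 1 = 0
t7 = t6 XOR t3 = 0 XOR 1 = 1
t8 = t5 XOR t4 = 0 XOR 1 = 1
t15 = t7 XOR t3 = 1 XOR 1 = 0

t8 = 1, t15 = 0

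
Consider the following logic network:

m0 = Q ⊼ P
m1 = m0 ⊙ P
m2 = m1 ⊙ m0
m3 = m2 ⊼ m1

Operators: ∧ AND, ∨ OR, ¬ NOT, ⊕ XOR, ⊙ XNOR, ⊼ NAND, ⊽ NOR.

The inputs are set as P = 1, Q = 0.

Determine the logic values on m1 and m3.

m1 = 1  m3 = 0

m0 = Q NAND P = 0 NAND 1 = 1
m1 = m0 XNOR P = 1 XNOR 1 = 1
m2 = m1 XNOR m0 = 1 XNOR 1 = 1
m3 = m2 NAND m1 = 1 NAND 1 = 0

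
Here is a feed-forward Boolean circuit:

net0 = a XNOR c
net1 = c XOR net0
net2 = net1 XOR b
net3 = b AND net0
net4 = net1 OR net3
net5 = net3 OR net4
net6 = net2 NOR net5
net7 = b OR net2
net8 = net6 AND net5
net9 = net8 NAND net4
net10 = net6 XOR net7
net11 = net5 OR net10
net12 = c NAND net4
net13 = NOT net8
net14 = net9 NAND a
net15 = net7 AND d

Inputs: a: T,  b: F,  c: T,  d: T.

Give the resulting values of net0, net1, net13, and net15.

net0 = a XNOR c = T XNOR T = T
net1 = c XOR net0 = T XOR T = F
net2 = net1 XOR b = F XOR F = F
net3 = b AND net0 = F AND T = F
net4 = net1 OR net3 = F OR F = F
net5 = net3 OR net4 = F OR F = F
net6 = net2 NOR net5 = F NOR F = T
net7 = b OR net2 = F OR F = F
net8 = net6 AND net5 = T AND F = F
net13 = NOT net8 = NOT F = T
net15 = net7 AND d = F AND T = F

net0 = T, net1 = F, net13 = T, net15 = F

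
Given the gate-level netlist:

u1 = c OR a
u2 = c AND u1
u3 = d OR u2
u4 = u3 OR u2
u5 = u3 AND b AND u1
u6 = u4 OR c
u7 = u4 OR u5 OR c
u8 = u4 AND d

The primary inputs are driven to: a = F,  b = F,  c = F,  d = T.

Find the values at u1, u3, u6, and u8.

u1 = c OR a = F OR F = F
u2 = c AND u1 = F AND F = F
u3 = d OR u2 = T OR F = T
u4 = u3 OR u2 = T OR F = T
u6 = u4 OR c = T OR F = T
u8 = u4 AND d = T AND T = T

u1 = F, u3 = T, u6 = T, u8 = T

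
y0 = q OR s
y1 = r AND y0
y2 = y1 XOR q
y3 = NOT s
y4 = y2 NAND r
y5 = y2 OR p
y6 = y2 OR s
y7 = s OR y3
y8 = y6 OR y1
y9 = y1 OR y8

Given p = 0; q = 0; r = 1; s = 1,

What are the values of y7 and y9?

y7 = 1, y9 = 1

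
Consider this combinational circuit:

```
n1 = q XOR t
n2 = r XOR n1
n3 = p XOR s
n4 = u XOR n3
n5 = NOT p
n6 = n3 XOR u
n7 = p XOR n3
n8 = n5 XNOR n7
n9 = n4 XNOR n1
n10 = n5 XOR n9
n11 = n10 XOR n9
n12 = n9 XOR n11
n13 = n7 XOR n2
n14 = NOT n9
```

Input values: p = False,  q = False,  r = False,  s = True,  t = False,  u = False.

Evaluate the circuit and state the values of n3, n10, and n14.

n3 = True  n10 = True  n14 = True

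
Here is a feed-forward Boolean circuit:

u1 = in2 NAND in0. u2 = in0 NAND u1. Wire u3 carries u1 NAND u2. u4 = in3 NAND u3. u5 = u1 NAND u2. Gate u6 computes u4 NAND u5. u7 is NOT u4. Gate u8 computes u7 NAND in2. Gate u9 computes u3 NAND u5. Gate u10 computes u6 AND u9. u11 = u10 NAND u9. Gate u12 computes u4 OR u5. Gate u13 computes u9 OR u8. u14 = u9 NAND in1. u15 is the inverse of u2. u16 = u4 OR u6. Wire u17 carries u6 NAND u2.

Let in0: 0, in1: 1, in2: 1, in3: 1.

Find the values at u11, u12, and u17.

u11 = 0  u12 = 1  u17 = 0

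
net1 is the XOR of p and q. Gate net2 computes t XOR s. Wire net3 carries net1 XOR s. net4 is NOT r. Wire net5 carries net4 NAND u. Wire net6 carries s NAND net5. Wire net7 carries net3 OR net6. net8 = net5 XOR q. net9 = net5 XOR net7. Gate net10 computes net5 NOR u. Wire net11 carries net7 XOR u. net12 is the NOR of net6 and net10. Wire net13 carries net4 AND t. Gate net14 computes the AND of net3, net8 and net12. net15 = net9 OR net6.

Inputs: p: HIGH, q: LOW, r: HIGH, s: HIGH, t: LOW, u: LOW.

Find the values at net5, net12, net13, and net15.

net5 = HIGH; net12 = HIGH; net13 = LOW; net15 = HIGH

net1 = p XOR q = HIGH XOR LOW = HIGH
net3 = net1 XOR s = HIGH XOR HIGH = LOW
net4 = NOT r = NOT HIGH = LOW
net5 = net4 NAND u = LOW NAND LOW = HIGH
net6 = s NAND net5 = HIGH NAND HIGH = LOW
net7 = net3 OR net6 = LOW OR LOW = LOW
net9 = net5 XOR net7 = HIGH XOR LOW = HIGH
net10 = net5 NOR u = HIGH NOR LOW = LOW
net12 = net6 NOR net10 = LOW NOR LOW = HIGH
net13 = net4 AND t = LOW AND LOW = LOW
net15 = net9 OR net6 = HIGH OR LOW = HIGH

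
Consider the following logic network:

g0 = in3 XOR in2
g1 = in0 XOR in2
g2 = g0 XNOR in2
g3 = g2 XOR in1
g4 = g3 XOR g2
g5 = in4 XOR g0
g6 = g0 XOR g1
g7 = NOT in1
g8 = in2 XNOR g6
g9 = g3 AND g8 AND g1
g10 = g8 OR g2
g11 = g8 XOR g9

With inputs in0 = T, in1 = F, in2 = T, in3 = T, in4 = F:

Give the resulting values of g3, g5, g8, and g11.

g3 = F  g5 = F  g8 = F  g11 = F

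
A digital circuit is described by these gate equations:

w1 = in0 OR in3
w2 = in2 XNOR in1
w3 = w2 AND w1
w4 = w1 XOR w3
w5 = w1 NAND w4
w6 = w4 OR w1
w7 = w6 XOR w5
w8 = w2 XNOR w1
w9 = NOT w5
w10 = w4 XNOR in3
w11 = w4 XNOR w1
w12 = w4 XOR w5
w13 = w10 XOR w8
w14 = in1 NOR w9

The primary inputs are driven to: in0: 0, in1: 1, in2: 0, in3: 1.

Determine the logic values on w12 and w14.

w1 = in0 OR in3 = 0 OR 1 = 1
w2 = in2 XNOR in1 = 0 XNOR 1 = 0
w3 = w2 AND w1 = 0 AND 1 = 0
w4 = w1 XOR w3 = 1 XOR 0 = 1
w5 = w1 NAND w4 = 1 NAND 1 = 0
w9 = NOT w5 = NOT 0 = 1
w12 = w4 XOR w5 = 1 XOR 0 = 1
w14 = in1 NOR w9 = 1 NOR 1 = 0

w12 = 1; w14 = 0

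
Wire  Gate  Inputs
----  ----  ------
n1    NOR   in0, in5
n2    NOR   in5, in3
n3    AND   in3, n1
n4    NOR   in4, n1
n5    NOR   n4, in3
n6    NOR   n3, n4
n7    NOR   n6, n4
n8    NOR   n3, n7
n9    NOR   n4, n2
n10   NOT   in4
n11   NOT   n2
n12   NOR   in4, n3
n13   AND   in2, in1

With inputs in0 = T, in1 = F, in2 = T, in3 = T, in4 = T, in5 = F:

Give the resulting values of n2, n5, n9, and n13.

n2 = F; n5 = F; n9 = T; n13 = F

n1 = in0 NOR in5 = T NOR F = F
n2 = in5 NOR in3 = F NOR T = F
n4 = in4 NOR n1 = T NOR F = F
n5 = n4 NOR in3 = F NOR T = F
n9 = n4 NOR n2 = F NOR F = T
n13 = in2 AND in1 = T AND F = F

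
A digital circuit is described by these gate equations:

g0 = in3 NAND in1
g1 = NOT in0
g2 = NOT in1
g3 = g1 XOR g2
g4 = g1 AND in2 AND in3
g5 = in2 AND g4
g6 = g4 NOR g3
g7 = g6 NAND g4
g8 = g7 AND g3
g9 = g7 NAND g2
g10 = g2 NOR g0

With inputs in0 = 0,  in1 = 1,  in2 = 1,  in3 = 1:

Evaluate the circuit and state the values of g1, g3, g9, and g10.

g0 = in3 NAND in1 = 1 NAND 1 = 0
g1 = NOT in0 = NOT 0 = 1
g2 = NOT in1 = NOT 1 = 0
g3 = g1 XOR g2 = 1 XOR 0 = 1
g4 = g1 AND in2 AND in3 = 1 AND 1 AND 1 = 1
g6 = g4 NOR g3 = 1 NOR 1 = 0
g7 = g6 NAND g4 = 0 NAND 1 = 1
g9 = g7 NAND g2 = 1 NAND 0 = 1
g10 = g2 NOR g0 = 0 NOR 0 = 1

g1 = 1, g3 = 1, g9 = 1, g10 = 1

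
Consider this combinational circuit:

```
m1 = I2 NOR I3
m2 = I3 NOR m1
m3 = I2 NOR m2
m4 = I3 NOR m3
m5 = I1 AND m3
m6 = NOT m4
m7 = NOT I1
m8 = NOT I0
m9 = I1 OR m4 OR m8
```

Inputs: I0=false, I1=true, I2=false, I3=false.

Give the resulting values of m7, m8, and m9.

m7 = false, m8 = true, m9 = true

m1 = I2 NOR I3 = false NOR false = true
m2 = I3 NOR m1 = false NOR true = false
m3 = I2 NOR m2 = false NOR false = true
m4 = I3 NOR m3 = false NOR true = false
m7 = NOT I1 = NOT true = false
m8 = NOT I0 = NOT false = true
m9 = I1 OR m4 OR m8 = true OR false OR true = true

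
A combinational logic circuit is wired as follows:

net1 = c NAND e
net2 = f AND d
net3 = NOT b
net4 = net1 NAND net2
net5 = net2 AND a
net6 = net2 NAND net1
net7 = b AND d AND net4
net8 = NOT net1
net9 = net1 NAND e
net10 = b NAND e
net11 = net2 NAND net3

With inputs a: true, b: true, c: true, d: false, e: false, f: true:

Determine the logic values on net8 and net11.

net8 = false, net11 = true

net1 = c NAND e = true NAND false = true
net2 = f AND d = true AND false = false
net3 = NOT b = NOT true = false
net8 = NOT net1 = NOT true = false
net11 = net2 NAND net3 = false NAND false = true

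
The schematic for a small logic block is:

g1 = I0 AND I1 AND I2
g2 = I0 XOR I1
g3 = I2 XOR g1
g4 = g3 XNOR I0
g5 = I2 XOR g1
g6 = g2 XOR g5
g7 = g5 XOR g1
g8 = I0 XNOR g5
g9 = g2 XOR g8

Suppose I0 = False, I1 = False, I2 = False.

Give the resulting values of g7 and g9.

g1 = I0 AND I1 AND I2 = False AND False AND False = False
g2 = I0 XOR I1 = False XOR False = False
g5 = I2 XOR g1 = False XOR False = False
g7 = g5 XOR g1 = False XOR False = False
g8 = I0 XNOR g5 = False XNOR False = True
g9 = g2 XOR g8 = False XOR True = True

g7 = False; g9 = True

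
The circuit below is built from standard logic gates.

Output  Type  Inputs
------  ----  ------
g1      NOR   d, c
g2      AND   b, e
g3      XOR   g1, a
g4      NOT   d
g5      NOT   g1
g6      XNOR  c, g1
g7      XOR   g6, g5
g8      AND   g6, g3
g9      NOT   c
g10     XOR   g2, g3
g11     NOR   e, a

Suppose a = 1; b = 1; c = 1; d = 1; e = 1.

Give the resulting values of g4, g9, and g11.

g4 = 0  g9 = 0  g11 = 0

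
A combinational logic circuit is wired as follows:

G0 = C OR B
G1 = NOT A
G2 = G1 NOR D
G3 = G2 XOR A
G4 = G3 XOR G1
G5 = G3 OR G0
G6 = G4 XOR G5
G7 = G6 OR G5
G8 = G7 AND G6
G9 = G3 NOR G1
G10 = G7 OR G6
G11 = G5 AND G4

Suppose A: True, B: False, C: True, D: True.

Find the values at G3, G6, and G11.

G3 = True; G6 = False; G11 = True

G0 = C OR B = True OR False = True
G1 = NOT A = NOT True = False
G2 = G1 NOR D = False NOR True = False
G3 = G2 XOR A = False XOR True = True
G4 = G3 XOR G1 = True XOR False = True
G5 = G3 OR G0 = True OR True = True
G6 = G4 XOR G5 = True XOR True = False
G11 = G5 AND G4 = True AND True = True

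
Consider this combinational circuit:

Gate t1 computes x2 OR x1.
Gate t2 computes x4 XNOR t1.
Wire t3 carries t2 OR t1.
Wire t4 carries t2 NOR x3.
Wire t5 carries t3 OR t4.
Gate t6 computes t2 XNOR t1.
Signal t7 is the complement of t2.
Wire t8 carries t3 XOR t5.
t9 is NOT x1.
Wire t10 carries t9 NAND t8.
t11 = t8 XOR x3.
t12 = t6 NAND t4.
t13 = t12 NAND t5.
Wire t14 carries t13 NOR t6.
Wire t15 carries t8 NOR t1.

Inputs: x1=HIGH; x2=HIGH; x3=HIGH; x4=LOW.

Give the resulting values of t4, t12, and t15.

t4 = LOW, t12 = HIGH, t15 = LOW

t1 = x2 OR x1 = HIGH OR HIGH = HIGH
t2 = x4 XNOR t1 = LOW XNOR HIGH = LOW
t3 = t2 OR t1 = LOW OR HIGH = HIGH
t4 = t2 NOR x3 = LOW NOR HIGH = LOW
t5 = t3 OR t4 = HIGH OR LOW = HIGH
t6 = t2 XNOR t1 = LOW XNOR HIGH = LOW
t8 = t3 XOR t5 = HIGH XOR HIGH = LOW
t12 = t6 NAND t4 = LOW NAND LOW = HIGH
t15 = t8 NOR t1 = LOW NOR HIGH = LOW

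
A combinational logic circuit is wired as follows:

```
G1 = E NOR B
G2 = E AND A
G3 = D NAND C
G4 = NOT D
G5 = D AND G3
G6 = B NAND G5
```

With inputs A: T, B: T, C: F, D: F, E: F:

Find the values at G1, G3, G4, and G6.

G1 = F  G3 = T  G4 = T  G6 = T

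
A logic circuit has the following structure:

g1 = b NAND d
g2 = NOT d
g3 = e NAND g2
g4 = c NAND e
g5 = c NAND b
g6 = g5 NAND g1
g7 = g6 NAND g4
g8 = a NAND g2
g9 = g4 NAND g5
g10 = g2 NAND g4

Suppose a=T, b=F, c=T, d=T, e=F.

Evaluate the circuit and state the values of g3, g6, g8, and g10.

g3 = T; g6 = F; g8 = T; g10 = T

g1 = b NAND d = F NAND T = T
g2 = NOT d = NOT T = F
g3 = e NAND g2 = F NAND F = T
g4 = c NAND e = T NAND F = T
g5 = c NAND b = T NAND F = T
g6 = g5 NAND g1 = T NAND T = F
g8 = a NAND g2 = T NAND F = T
g10 = g2 NAND g4 = F NAND T = T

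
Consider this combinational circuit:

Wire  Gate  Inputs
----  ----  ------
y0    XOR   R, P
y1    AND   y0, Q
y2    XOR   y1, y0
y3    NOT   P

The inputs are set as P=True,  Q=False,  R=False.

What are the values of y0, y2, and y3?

y0 = R XOR P = False XOR True = True
y1 = y0 AND Q = True AND False = False
y2 = y1 XOR y0 = False XOR True = True
y3 = NOT P = NOT True = False

y0 = True, y2 = True, y3 = False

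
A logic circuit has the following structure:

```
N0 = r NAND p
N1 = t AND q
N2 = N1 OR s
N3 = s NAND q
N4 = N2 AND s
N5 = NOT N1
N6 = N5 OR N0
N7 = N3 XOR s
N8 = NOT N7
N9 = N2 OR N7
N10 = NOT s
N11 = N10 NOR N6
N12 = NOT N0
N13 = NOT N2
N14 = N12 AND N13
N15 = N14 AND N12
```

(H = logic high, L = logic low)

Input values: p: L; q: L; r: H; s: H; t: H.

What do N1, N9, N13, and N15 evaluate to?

N0 = r NAND p = H NAND L = H
N1 = t AND q = H AND L = L
N2 = N1 OR s = L OR H = H
N3 = s NAND q = H NAND L = H
N7 = N3 XOR s = H XOR H = L
N9 = N2 OR N7 = H OR L = H
N12 = NOT N0 = NOT H = L
N13 = NOT N2 = NOT H = L
N14 = N12 AND N13 = L AND L = L
N15 = N14 AND N12 = L AND L = L

N1 = L; N9 = H; N13 = L; N15 = L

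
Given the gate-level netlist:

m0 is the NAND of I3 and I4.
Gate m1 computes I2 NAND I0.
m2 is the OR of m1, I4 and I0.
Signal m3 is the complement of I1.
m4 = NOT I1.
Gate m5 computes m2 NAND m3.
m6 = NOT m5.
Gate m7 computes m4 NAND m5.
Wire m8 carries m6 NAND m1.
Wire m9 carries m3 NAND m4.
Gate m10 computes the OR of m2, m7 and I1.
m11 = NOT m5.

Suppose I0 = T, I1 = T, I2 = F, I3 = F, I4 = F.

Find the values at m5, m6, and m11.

m1 = I2 NAND I0 = F NAND T = T
m2 = m1 OR I4 OR I0 = T OR F OR T = T
m3 = NOT I1 = NOT T = F
m5 = m2 NAND m3 = T NAND F = T
m6 = NOT m5 = NOT T = F
m11 = NOT m5 = NOT T = F

m5 = T, m6 = F, m11 = F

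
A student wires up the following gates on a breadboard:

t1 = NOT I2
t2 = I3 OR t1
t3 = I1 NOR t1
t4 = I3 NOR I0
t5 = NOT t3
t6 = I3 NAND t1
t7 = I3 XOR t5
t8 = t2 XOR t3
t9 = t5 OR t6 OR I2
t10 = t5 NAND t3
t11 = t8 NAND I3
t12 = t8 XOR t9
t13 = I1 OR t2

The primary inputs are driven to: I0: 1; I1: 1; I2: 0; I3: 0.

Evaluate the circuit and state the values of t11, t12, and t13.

t11 = 1, t12 = 0, t13 = 1

t1 = NOT I2 = NOT 0 = 1
t2 = I3 OR t1 = 0 OR 1 = 1
t3 = I1 NOR t1 = 1 NOR 1 = 0
t5 = NOT t3 = NOT 0 = 1
t6 = I3 NAND t1 = 0 NAND 1 = 1
t8 = t2 XOR t3 = 1 XOR 0 = 1
t9 = t5 OR t6 OR I2 = 1 OR 1 OR 0 = 1
t11 = t8 NAND I3 = 1 NAND 0 = 1
t12 = t8 XOR t9 = 1 XOR 1 = 0
t13 = I1 OR t2 = 1 OR 1 = 1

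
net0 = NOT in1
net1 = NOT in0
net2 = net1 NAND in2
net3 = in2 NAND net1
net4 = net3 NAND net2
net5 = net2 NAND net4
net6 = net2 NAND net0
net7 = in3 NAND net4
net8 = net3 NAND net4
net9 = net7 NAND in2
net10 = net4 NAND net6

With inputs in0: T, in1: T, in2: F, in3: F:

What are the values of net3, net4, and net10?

net3 = T; net4 = F; net10 = T

net0 = NOT in1 = NOT T = F
net1 = NOT in0 = NOT T = F
net2 = net1 NAND in2 = F NAND F = T
net3 = in2 NAND net1 = F NAND F = T
net4 = net3 NAND net2 = T NAND T = F
net6 = net2 NAND net0 = T NAND F = T
net10 = net4 NAND net6 = F NAND T = T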